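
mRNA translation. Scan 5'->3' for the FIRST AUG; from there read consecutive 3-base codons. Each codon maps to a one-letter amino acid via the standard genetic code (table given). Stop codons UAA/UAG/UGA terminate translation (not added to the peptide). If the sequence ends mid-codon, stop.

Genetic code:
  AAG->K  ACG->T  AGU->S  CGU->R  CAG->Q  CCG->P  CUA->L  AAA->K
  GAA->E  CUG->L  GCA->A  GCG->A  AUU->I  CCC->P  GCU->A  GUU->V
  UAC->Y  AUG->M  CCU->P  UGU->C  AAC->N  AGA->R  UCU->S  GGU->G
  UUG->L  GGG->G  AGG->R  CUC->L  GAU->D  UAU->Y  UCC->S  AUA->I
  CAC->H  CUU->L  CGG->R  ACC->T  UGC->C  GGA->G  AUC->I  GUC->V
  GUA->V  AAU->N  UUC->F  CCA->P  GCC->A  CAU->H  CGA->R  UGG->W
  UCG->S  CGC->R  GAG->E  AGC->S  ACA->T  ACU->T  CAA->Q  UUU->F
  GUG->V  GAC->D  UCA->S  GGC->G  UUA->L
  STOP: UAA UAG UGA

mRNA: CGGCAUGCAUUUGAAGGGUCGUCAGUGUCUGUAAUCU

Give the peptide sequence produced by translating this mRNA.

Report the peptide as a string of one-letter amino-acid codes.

Answer: MHLKGRQCL

Derivation:
start AUG at pos 4
pos 4: AUG -> M; peptide=M
pos 7: CAU -> H; peptide=MH
pos 10: UUG -> L; peptide=MHL
pos 13: AAG -> K; peptide=MHLK
pos 16: GGU -> G; peptide=MHLKG
pos 19: CGU -> R; peptide=MHLKGR
pos 22: CAG -> Q; peptide=MHLKGRQ
pos 25: UGU -> C; peptide=MHLKGRQC
pos 28: CUG -> L; peptide=MHLKGRQCL
pos 31: UAA -> STOP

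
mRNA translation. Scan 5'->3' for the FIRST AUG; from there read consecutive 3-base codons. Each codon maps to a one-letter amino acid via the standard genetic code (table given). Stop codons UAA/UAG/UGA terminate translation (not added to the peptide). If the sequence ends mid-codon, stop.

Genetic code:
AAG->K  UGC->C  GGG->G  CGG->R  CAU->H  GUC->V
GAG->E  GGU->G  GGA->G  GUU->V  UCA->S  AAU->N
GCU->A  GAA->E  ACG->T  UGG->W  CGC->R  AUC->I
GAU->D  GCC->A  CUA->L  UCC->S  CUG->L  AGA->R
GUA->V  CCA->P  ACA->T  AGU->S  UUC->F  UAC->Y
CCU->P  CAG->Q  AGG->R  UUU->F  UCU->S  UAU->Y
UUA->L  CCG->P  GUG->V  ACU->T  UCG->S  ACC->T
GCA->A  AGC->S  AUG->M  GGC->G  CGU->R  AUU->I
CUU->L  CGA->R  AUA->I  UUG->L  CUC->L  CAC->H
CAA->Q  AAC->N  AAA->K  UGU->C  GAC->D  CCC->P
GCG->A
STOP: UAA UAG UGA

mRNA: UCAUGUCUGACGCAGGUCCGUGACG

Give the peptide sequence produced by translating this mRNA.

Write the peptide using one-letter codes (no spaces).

Answer: MSDAGP

Derivation:
start AUG at pos 2
pos 2: AUG -> M; peptide=M
pos 5: UCU -> S; peptide=MS
pos 8: GAC -> D; peptide=MSD
pos 11: GCA -> A; peptide=MSDA
pos 14: GGU -> G; peptide=MSDAG
pos 17: CCG -> P; peptide=MSDAGP
pos 20: UGA -> STOP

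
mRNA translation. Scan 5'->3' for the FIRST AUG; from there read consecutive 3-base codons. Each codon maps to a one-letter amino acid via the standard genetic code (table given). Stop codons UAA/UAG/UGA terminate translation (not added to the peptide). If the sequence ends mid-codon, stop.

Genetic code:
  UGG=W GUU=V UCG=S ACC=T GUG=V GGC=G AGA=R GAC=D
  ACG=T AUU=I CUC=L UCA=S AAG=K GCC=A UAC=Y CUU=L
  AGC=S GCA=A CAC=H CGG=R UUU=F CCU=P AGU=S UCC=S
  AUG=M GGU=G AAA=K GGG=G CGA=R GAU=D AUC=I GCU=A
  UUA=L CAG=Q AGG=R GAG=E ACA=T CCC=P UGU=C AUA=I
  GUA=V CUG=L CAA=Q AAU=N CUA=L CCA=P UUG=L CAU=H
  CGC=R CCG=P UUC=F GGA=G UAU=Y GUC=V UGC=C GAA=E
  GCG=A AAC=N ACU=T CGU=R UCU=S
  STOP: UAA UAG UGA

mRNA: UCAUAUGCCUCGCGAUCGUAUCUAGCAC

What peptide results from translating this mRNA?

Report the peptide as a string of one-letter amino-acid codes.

start AUG at pos 4
pos 4: AUG -> M; peptide=M
pos 7: CCU -> P; peptide=MP
pos 10: CGC -> R; peptide=MPR
pos 13: GAU -> D; peptide=MPRD
pos 16: CGU -> R; peptide=MPRDR
pos 19: AUC -> I; peptide=MPRDRI
pos 22: UAG -> STOP

Answer: MPRDRI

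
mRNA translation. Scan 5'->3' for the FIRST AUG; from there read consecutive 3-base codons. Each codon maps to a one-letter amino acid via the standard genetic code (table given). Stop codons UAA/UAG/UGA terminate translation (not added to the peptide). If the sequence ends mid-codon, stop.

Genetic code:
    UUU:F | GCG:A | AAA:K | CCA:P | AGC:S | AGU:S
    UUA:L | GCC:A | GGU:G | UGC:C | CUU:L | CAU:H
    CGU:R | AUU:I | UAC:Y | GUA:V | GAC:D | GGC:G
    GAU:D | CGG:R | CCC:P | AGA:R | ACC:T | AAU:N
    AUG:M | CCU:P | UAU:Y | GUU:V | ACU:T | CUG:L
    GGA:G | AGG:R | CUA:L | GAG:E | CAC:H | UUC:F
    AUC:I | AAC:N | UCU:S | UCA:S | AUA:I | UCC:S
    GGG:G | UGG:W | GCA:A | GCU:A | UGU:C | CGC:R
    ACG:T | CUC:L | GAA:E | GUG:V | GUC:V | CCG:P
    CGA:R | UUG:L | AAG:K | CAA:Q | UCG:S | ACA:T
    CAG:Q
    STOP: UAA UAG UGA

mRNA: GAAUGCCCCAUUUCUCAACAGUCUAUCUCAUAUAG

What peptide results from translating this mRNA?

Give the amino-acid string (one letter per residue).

start AUG at pos 2
pos 2: AUG -> M; peptide=M
pos 5: CCC -> P; peptide=MP
pos 8: CAU -> H; peptide=MPH
pos 11: UUC -> F; peptide=MPHF
pos 14: UCA -> S; peptide=MPHFS
pos 17: ACA -> T; peptide=MPHFST
pos 20: GUC -> V; peptide=MPHFSTV
pos 23: UAU -> Y; peptide=MPHFSTVY
pos 26: CUC -> L; peptide=MPHFSTVYL
pos 29: AUA -> I; peptide=MPHFSTVYLI
pos 32: UAG -> STOP

Answer: MPHFSTVYLI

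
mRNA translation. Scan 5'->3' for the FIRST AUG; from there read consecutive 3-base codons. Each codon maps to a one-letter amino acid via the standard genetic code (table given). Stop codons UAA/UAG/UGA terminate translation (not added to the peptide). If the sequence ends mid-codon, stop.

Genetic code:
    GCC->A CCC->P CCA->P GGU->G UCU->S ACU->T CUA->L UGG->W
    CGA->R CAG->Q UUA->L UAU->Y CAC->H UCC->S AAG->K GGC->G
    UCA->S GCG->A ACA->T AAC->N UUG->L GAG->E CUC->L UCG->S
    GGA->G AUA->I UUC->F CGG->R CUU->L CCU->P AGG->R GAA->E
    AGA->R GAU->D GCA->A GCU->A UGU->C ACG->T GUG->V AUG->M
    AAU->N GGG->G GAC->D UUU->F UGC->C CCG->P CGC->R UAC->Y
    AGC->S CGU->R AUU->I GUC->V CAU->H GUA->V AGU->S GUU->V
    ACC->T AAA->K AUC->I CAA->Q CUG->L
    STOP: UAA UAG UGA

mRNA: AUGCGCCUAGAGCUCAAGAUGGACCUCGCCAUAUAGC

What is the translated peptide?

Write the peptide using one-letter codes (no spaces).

Answer: MRLELKMDLAI

Derivation:
start AUG at pos 0
pos 0: AUG -> M; peptide=M
pos 3: CGC -> R; peptide=MR
pos 6: CUA -> L; peptide=MRL
pos 9: GAG -> E; peptide=MRLE
pos 12: CUC -> L; peptide=MRLEL
pos 15: AAG -> K; peptide=MRLELK
pos 18: AUG -> M; peptide=MRLELKM
pos 21: GAC -> D; peptide=MRLELKMD
pos 24: CUC -> L; peptide=MRLELKMDL
pos 27: GCC -> A; peptide=MRLELKMDLA
pos 30: AUA -> I; peptide=MRLELKMDLAI
pos 33: UAG -> STOP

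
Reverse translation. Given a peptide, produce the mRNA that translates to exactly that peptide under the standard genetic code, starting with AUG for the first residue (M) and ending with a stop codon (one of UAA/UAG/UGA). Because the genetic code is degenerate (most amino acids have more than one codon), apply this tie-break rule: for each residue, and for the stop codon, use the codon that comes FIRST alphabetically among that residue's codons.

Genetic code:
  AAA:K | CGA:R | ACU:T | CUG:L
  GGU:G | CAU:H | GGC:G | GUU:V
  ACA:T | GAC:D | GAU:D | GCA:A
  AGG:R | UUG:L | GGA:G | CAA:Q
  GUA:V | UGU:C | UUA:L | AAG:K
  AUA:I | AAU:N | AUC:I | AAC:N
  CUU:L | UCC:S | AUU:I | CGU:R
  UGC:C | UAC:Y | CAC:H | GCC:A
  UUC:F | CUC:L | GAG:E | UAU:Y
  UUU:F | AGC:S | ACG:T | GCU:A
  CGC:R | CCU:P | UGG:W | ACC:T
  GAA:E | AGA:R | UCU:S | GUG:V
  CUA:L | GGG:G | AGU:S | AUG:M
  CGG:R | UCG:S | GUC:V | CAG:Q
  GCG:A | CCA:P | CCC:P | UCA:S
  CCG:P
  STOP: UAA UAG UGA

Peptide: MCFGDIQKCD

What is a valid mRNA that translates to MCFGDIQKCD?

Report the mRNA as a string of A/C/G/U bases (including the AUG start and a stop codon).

residue 1: M -> AUG (start codon)
residue 2: C codons sorted = UGC,UGU -> pick first = UGC
residue 3: F codons sorted = UUC,UUU -> pick first = UUC
residue 4: G codons sorted = GGA,GGC,GGG,GGU -> pick first = GGA
residue 5: D codons sorted = GAC,GAU -> pick first = GAC
residue 6: I codons sorted = AUA,AUC,AUU -> pick first = AUA
residue 7: Q codons sorted = CAA,CAG -> pick first = CAA
residue 8: K codons sorted = AAA,AAG -> pick first = AAA
residue 9: C codons sorted = UGC,UGU -> pick first = UGC
residue 10: D codons sorted = GAC,GAU -> pick first = GAC
terminator: stop codons sorted = UAA,UAG,UGA -> pick first = UAA

Answer: mRNA: AUGUGCUUCGGAGACAUACAAAAAUGCGACUAA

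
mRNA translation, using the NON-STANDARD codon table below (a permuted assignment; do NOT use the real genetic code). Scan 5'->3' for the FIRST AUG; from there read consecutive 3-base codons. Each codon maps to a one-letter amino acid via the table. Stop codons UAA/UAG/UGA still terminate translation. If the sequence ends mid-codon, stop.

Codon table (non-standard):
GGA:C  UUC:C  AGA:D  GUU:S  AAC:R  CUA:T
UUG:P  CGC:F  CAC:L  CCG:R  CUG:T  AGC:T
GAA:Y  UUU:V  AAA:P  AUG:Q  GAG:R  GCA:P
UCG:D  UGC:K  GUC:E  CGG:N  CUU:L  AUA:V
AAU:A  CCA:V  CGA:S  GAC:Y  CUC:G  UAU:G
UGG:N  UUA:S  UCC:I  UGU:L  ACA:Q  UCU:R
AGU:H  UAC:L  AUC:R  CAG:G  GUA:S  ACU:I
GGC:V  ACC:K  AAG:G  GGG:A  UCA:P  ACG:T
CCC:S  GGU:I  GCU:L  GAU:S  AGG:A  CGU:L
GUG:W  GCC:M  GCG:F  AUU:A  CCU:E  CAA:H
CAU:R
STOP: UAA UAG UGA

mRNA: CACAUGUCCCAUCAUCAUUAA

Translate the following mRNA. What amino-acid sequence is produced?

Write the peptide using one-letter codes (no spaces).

start AUG at pos 3
pos 3: AUG -> Q; peptide=Q
pos 6: UCC -> I; peptide=QI
pos 9: CAU -> R; peptide=QIR
pos 12: CAU -> R; peptide=QIRR
pos 15: CAU -> R; peptide=QIRRR
pos 18: UAA -> STOP

Answer: QIRRR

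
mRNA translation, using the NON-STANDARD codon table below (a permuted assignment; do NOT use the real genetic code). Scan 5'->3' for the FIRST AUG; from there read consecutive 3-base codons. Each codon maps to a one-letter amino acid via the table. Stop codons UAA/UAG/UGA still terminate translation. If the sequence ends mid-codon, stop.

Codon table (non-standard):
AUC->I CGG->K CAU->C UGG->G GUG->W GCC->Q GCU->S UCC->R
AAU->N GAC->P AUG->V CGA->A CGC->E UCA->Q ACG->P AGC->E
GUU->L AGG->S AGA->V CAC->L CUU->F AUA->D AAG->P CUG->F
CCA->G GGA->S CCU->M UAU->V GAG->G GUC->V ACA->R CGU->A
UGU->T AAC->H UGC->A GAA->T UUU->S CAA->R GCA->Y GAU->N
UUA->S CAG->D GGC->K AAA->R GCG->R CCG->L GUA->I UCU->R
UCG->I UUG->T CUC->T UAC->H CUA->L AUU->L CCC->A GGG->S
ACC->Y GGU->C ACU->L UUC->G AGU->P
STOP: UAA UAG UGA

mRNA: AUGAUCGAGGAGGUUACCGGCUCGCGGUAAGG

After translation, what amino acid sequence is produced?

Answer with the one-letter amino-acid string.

start AUG at pos 0
pos 0: AUG -> V; peptide=V
pos 3: AUC -> I; peptide=VI
pos 6: GAG -> G; peptide=VIG
pos 9: GAG -> G; peptide=VIGG
pos 12: GUU -> L; peptide=VIGGL
pos 15: ACC -> Y; peptide=VIGGLY
pos 18: GGC -> K; peptide=VIGGLYK
pos 21: UCG -> I; peptide=VIGGLYKI
pos 24: CGG -> K; peptide=VIGGLYKIK
pos 27: UAA -> STOP

Answer: VIGGLYKIK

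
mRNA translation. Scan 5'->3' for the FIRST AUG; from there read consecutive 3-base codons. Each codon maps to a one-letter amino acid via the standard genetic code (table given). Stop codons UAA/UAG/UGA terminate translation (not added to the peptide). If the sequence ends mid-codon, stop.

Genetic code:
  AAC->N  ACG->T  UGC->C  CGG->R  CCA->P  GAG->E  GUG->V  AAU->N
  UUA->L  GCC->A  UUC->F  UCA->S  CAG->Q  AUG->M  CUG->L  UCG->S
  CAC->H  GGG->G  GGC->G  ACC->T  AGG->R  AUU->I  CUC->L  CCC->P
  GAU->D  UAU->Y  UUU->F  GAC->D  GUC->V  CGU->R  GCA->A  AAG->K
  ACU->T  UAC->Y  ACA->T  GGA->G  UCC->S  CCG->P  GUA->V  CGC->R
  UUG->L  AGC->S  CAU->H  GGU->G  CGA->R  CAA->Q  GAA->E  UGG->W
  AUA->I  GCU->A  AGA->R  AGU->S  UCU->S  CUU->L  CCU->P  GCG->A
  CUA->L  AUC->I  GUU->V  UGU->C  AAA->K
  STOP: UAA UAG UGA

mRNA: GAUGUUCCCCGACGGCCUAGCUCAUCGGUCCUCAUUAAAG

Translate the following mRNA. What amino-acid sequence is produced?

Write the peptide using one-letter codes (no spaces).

Answer: MFPDGLAHRSSLK

Derivation:
start AUG at pos 1
pos 1: AUG -> M; peptide=M
pos 4: UUC -> F; peptide=MF
pos 7: CCC -> P; peptide=MFP
pos 10: GAC -> D; peptide=MFPD
pos 13: GGC -> G; peptide=MFPDG
pos 16: CUA -> L; peptide=MFPDGL
pos 19: GCU -> A; peptide=MFPDGLA
pos 22: CAU -> H; peptide=MFPDGLAH
pos 25: CGG -> R; peptide=MFPDGLAHR
pos 28: UCC -> S; peptide=MFPDGLAHRS
pos 31: UCA -> S; peptide=MFPDGLAHRSS
pos 34: UUA -> L; peptide=MFPDGLAHRSSL
pos 37: AAG -> K; peptide=MFPDGLAHRSSLK
pos 40: only 0 nt remain (<3), stop (end of mRNA)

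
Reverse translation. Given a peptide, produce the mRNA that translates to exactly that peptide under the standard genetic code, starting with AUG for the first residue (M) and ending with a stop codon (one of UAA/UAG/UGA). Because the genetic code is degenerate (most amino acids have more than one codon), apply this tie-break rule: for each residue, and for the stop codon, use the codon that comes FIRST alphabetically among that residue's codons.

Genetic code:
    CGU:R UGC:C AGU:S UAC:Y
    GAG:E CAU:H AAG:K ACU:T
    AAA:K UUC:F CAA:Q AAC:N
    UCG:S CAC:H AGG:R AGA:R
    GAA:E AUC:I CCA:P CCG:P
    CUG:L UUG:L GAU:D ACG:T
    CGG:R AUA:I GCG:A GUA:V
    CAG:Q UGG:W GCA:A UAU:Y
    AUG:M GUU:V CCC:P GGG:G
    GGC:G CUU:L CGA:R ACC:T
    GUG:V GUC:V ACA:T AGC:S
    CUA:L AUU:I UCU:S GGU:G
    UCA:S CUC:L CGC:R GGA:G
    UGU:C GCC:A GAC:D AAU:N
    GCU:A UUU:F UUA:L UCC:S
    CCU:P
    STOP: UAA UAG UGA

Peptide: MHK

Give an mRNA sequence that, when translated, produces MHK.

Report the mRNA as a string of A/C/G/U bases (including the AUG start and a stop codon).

residue 1: M -> AUG (start codon)
residue 2: H codons sorted = CAC,CAU -> pick first = CAC
residue 3: K codons sorted = AAA,AAG -> pick first = AAA
terminator: stop codons sorted = UAA,UAG,UGA -> pick first = UAA

Answer: mRNA: AUGCACAAAUAA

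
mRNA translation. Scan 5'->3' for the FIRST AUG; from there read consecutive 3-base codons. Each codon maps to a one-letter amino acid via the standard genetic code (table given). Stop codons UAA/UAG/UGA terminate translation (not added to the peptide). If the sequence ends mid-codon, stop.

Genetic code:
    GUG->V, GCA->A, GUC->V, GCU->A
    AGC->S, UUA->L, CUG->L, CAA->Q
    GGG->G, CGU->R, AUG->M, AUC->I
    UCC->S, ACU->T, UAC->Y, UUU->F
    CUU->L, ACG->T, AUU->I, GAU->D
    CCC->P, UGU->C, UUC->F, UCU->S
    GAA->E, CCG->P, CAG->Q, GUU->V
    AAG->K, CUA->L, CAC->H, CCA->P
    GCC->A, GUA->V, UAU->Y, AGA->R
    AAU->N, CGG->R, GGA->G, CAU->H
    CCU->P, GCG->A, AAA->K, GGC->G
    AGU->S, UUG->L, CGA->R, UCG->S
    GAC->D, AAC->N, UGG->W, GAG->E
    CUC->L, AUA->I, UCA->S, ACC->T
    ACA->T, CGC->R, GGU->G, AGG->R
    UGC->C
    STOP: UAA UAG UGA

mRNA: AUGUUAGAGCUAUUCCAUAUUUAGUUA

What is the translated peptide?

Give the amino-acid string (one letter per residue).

start AUG at pos 0
pos 0: AUG -> M; peptide=M
pos 3: UUA -> L; peptide=ML
pos 6: GAG -> E; peptide=MLE
pos 9: CUA -> L; peptide=MLEL
pos 12: UUC -> F; peptide=MLELF
pos 15: CAU -> H; peptide=MLELFH
pos 18: AUU -> I; peptide=MLELFHI
pos 21: UAG -> STOP

Answer: MLELFHI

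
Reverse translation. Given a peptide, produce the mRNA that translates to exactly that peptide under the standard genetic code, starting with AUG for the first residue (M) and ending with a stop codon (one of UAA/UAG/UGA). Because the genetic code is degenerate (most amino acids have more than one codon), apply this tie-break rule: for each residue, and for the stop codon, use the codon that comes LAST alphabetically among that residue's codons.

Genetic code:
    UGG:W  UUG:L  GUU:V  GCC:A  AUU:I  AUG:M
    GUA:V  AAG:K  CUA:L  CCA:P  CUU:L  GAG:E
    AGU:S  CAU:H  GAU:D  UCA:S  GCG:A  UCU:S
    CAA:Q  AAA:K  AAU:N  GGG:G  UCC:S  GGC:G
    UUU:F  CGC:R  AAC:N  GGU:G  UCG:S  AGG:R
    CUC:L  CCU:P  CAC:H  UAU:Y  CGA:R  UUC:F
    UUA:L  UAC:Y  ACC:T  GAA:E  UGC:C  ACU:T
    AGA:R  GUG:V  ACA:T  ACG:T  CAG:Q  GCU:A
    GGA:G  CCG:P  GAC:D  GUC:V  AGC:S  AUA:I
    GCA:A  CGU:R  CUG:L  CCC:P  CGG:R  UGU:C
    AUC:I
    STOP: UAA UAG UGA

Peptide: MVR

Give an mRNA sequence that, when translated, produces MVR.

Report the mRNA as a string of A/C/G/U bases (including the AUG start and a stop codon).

residue 1: M -> AUG (start codon)
residue 2: V codons sorted = GUA,GUC,GUG,GUU -> pick last = GUU
residue 3: R codons sorted = AGA,AGG,CGA,CGC,CGG,CGU -> pick last = CGU
terminator: stop codons sorted = UAA,UAG,UGA -> pick last = UGA

Answer: mRNA: AUGGUUCGUUGA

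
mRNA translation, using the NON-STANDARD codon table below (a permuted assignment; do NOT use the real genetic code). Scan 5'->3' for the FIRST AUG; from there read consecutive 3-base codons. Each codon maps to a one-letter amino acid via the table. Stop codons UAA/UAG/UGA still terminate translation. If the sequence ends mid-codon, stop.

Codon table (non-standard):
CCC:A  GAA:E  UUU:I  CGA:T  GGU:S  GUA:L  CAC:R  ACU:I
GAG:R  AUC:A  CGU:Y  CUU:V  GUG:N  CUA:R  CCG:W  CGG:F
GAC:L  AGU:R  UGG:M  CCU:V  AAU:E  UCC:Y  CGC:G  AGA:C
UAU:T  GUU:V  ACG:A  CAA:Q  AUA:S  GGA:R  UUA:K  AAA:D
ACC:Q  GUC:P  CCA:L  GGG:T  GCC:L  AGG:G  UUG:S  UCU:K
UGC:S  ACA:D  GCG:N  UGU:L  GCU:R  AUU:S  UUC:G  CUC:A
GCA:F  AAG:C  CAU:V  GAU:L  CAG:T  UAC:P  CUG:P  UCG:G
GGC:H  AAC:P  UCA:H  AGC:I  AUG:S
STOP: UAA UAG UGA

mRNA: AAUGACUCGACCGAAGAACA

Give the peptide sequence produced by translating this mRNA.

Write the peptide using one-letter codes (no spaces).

start AUG at pos 1
pos 1: AUG -> S; peptide=S
pos 4: ACU -> I; peptide=SI
pos 7: CGA -> T; peptide=SIT
pos 10: CCG -> W; peptide=SITW
pos 13: AAG -> C; peptide=SITWC
pos 16: AAC -> P; peptide=SITWCP
pos 19: only 1 nt remain (<3), stop (end of mRNA)

Answer: SITWCP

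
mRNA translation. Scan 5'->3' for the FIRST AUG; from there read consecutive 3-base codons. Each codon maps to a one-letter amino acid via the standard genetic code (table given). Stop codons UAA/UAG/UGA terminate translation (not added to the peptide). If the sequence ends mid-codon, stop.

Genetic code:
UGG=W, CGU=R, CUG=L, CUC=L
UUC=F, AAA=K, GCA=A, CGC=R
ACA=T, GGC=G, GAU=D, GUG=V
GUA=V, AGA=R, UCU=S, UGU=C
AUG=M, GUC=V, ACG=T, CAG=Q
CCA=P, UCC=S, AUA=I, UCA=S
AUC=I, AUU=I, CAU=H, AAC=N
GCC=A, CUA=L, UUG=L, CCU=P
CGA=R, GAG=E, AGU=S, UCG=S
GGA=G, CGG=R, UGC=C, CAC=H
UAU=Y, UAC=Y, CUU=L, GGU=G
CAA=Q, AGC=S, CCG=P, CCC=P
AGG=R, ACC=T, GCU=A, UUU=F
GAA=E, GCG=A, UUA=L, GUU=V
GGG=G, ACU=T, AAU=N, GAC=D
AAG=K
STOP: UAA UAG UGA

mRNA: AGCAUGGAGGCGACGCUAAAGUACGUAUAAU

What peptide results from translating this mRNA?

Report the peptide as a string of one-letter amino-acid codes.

start AUG at pos 3
pos 3: AUG -> M; peptide=M
pos 6: GAG -> E; peptide=ME
pos 9: GCG -> A; peptide=MEA
pos 12: ACG -> T; peptide=MEAT
pos 15: CUA -> L; peptide=MEATL
pos 18: AAG -> K; peptide=MEATLK
pos 21: UAC -> Y; peptide=MEATLKY
pos 24: GUA -> V; peptide=MEATLKYV
pos 27: UAA -> STOP

Answer: MEATLKYV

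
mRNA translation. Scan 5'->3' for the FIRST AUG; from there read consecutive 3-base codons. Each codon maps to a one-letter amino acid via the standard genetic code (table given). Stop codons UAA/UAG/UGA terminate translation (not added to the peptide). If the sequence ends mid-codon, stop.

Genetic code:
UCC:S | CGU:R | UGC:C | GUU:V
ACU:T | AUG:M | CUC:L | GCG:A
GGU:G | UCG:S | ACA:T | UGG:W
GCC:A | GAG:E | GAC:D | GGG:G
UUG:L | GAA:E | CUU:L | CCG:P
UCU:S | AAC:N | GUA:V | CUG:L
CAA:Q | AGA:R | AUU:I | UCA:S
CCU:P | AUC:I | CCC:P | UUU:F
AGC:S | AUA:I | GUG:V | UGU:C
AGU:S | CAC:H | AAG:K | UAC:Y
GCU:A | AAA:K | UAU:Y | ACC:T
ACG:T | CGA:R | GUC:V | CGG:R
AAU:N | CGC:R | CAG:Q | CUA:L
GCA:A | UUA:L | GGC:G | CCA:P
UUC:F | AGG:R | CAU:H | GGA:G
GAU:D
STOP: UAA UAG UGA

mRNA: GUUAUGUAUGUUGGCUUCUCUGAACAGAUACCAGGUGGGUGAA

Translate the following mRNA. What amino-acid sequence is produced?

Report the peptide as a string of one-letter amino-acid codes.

Answer: MYVGFSEQIPGG

Derivation:
start AUG at pos 3
pos 3: AUG -> M; peptide=M
pos 6: UAU -> Y; peptide=MY
pos 9: GUU -> V; peptide=MYV
pos 12: GGC -> G; peptide=MYVG
pos 15: UUC -> F; peptide=MYVGF
pos 18: UCU -> S; peptide=MYVGFS
pos 21: GAA -> E; peptide=MYVGFSE
pos 24: CAG -> Q; peptide=MYVGFSEQ
pos 27: AUA -> I; peptide=MYVGFSEQI
pos 30: CCA -> P; peptide=MYVGFSEQIP
pos 33: GGU -> G; peptide=MYVGFSEQIPG
pos 36: GGG -> G; peptide=MYVGFSEQIPGG
pos 39: UGA -> STOP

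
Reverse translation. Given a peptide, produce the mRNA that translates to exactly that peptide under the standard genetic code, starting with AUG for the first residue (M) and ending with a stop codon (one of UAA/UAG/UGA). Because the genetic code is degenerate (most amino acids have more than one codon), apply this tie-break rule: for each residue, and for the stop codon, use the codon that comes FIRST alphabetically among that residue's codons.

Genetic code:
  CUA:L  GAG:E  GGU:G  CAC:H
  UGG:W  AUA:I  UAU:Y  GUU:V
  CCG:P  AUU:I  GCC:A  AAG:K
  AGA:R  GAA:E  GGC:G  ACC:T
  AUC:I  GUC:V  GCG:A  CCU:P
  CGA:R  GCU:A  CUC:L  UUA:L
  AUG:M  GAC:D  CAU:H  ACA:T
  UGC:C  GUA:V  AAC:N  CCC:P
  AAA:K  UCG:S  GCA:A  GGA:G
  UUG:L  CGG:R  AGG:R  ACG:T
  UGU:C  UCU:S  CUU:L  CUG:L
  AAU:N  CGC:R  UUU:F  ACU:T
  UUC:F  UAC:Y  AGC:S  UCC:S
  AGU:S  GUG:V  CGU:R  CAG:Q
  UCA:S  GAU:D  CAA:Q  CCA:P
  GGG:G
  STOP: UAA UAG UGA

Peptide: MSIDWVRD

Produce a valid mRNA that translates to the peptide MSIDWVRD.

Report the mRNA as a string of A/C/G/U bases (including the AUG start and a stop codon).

Answer: mRNA: AUGAGCAUAGACUGGGUAAGAGACUAA

Derivation:
residue 1: M -> AUG (start codon)
residue 2: S codons sorted = AGC,AGU,UCA,UCC,UCG,UCU -> pick first = AGC
residue 3: I codons sorted = AUA,AUC,AUU -> pick first = AUA
residue 4: D codons sorted = GAC,GAU -> pick first = GAC
residue 5: W -> UGG (only codon)
residue 6: V codons sorted = GUA,GUC,GUG,GUU -> pick first = GUA
residue 7: R codons sorted = AGA,AGG,CGA,CGC,CGG,CGU -> pick first = AGA
residue 8: D codons sorted = GAC,GAU -> pick first = GAC
terminator: stop codons sorted = UAA,UAG,UGA -> pick first = UAA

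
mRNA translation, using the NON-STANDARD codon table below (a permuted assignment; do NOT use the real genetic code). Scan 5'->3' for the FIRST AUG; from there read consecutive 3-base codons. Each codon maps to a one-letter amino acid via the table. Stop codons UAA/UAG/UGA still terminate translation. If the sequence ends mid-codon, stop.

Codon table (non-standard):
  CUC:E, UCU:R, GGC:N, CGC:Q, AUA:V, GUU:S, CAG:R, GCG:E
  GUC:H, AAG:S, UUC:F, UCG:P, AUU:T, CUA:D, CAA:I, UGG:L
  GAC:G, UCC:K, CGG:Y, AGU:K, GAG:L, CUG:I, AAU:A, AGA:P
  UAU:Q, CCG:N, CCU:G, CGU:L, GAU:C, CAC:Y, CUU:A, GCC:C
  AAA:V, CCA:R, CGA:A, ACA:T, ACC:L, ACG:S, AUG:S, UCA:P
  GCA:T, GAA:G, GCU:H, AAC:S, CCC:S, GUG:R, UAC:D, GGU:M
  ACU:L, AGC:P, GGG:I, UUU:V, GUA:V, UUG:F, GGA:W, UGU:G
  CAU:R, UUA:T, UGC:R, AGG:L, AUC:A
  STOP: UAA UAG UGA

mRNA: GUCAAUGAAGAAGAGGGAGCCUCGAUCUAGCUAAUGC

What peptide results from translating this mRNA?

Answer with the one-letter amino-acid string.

Answer: SSSLLGARP

Derivation:
start AUG at pos 4
pos 4: AUG -> S; peptide=S
pos 7: AAG -> S; peptide=SS
pos 10: AAG -> S; peptide=SSS
pos 13: AGG -> L; peptide=SSSL
pos 16: GAG -> L; peptide=SSSLL
pos 19: CCU -> G; peptide=SSSLLG
pos 22: CGA -> A; peptide=SSSLLGA
pos 25: UCU -> R; peptide=SSSLLGAR
pos 28: AGC -> P; peptide=SSSLLGARP
pos 31: UAA -> STOP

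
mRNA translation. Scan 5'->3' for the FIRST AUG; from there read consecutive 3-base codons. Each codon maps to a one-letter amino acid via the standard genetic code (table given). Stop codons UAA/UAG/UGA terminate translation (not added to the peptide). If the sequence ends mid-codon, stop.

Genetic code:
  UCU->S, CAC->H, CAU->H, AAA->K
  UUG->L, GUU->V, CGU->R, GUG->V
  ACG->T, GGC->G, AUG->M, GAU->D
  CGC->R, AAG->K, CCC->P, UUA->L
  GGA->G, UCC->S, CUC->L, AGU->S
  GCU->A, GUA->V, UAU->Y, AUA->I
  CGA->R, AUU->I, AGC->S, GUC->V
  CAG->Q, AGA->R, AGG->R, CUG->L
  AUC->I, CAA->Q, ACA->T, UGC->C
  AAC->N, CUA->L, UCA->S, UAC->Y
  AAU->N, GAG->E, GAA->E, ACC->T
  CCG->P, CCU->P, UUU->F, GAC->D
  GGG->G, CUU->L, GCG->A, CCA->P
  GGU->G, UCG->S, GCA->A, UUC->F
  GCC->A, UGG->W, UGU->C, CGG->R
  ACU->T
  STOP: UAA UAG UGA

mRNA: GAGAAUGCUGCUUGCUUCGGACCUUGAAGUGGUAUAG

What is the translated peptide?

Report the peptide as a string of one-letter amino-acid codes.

Answer: MLLASDLEVV

Derivation:
start AUG at pos 4
pos 4: AUG -> M; peptide=M
pos 7: CUG -> L; peptide=ML
pos 10: CUU -> L; peptide=MLL
pos 13: GCU -> A; peptide=MLLA
pos 16: UCG -> S; peptide=MLLAS
pos 19: GAC -> D; peptide=MLLASD
pos 22: CUU -> L; peptide=MLLASDL
pos 25: GAA -> E; peptide=MLLASDLE
pos 28: GUG -> V; peptide=MLLASDLEV
pos 31: GUA -> V; peptide=MLLASDLEVV
pos 34: UAG -> STOP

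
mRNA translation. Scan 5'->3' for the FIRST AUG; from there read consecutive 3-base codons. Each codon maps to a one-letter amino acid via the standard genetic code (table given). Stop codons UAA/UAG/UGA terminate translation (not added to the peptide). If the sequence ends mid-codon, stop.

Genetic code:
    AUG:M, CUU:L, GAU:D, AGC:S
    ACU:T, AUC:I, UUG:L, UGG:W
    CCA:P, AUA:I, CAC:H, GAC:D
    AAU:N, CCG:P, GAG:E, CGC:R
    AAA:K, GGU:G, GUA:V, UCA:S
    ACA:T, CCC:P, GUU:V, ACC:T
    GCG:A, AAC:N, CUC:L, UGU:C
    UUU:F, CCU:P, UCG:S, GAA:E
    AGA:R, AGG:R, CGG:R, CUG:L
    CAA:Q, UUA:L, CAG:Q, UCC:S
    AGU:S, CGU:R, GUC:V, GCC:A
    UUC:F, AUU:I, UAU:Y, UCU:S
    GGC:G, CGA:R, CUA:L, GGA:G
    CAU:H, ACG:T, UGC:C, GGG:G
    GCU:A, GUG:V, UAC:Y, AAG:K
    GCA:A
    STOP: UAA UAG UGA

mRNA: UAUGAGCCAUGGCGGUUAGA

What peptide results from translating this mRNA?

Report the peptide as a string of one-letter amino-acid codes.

Answer: MSHGG

Derivation:
start AUG at pos 1
pos 1: AUG -> M; peptide=M
pos 4: AGC -> S; peptide=MS
pos 7: CAU -> H; peptide=MSH
pos 10: GGC -> G; peptide=MSHG
pos 13: GGU -> G; peptide=MSHGG
pos 16: UAG -> STOP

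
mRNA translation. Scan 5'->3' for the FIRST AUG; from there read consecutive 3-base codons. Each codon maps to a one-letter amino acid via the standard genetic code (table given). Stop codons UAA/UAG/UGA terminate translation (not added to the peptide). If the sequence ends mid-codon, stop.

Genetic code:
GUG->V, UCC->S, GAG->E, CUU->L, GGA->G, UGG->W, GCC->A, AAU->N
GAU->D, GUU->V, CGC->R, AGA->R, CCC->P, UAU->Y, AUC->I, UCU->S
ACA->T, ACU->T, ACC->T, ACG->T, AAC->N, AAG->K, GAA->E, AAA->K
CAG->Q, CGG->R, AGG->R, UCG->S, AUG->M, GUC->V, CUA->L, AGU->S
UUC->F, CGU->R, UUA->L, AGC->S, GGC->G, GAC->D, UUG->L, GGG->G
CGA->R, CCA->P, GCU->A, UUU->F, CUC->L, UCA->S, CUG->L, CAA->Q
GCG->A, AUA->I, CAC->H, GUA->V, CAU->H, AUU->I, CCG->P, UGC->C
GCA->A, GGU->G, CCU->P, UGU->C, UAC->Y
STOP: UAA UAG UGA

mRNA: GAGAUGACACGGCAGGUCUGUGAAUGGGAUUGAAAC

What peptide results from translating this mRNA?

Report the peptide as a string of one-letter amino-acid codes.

start AUG at pos 3
pos 3: AUG -> M; peptide=M
pos 6: ACA -> T; peptide=MT
pos 9: CGG -> R; peptide=MTR
pos 12: CAG -> Q; peptide=MTRQ
pos 15: GUC -> V; peptide=MTRQV
pos 18: UGU -> C; peptide=MTRQVC
pos 21: GAA -> E; peptide=MTRQVCE
pos 24: UGG -> W; peptide=MTRQVCEW
pos 27: GAU -> D; peptide=MTRQVCEWD
pos 30: UGA -> STOP

Answer: MTRQVCEWD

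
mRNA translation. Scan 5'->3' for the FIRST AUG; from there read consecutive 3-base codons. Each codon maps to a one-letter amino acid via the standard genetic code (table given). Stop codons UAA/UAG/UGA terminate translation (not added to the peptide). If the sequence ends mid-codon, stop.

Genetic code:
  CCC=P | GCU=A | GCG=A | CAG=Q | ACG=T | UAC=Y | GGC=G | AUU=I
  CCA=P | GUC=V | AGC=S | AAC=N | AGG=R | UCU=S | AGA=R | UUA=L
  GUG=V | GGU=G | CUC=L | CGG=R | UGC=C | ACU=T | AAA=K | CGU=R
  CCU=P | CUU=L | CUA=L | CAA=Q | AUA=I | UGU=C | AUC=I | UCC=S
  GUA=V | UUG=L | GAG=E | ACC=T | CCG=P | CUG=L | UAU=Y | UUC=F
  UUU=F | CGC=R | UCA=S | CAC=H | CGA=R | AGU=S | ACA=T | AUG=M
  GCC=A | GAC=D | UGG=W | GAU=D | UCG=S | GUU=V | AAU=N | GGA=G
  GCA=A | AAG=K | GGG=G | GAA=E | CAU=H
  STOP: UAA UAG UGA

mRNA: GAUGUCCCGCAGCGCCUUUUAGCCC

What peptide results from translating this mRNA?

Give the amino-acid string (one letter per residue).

Answer: MSRSAF

Derivation:
start AUG at pos 1
pos 1: AUG -> M; peptide=M
pos 4: UCC -> S; peptide=MS
pos 7: CGC -> R; peptide=MSR
pos 10: AGC -> S; peptide=MSRS
pos 13: GCC -> A; peptide=MSRSA
pos 16: UUU -> F; peptide=MSRSAF
pos 19: UAG -> STOP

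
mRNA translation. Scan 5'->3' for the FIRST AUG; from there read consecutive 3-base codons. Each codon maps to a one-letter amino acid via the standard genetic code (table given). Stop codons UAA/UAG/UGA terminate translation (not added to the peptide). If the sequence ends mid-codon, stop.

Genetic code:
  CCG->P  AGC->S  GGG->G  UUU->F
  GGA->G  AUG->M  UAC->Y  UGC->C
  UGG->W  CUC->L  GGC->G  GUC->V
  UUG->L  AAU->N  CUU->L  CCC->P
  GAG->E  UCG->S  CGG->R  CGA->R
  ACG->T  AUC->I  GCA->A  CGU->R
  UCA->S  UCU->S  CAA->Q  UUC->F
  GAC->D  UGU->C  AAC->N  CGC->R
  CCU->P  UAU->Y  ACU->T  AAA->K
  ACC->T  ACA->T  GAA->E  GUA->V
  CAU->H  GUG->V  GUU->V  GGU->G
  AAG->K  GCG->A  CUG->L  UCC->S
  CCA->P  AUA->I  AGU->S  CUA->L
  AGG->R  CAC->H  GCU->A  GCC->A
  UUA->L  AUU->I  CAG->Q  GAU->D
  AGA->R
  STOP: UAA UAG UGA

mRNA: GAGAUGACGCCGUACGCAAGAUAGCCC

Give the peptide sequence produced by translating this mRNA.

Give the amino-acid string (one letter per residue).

start AUG at pos 3
pos 3: AUG -> M; peptide=M
pos 6: ACG -> T; peptide=MT
pos 9: CCG -> P; peptide=MTP
pos 12: UAC -> Y; peptide=MTPY
pos 15: GCA -> A; peptide=MTPYA
pos 18: AGA -> R; peptide=MTPYAR
pos 21: UAG -> STOP

Answer: MTPYAR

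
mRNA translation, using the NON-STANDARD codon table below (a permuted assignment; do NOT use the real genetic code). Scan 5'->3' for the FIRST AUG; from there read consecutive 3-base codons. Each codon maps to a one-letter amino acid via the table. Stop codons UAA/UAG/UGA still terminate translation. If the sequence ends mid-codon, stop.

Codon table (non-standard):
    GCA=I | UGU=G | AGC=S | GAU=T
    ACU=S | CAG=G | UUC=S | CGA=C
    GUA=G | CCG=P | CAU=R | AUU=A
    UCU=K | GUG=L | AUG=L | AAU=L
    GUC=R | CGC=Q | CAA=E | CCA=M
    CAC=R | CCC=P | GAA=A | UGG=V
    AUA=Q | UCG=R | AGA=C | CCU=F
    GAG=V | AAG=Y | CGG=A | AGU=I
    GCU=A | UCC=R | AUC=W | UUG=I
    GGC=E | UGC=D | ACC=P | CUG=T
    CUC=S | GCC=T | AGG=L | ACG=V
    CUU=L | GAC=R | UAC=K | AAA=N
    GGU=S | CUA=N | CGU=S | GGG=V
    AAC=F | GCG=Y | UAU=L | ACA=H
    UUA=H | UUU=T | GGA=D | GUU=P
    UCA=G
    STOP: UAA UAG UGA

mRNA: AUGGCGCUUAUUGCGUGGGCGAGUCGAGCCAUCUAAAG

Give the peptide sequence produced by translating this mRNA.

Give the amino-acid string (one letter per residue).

Answer: LYLAYVYICTW

Derivation:
start AUG at pos 0
pos 0: AUG -> L; peptide=L
pos 3: GCG -> Y; peptide=LY
pos 6: CUU -> L; peptide=LYL
pos 9: AUU -> A; peptide=LYLA
pos 12: GCG -> Y; peptide=LYLAY
pos 15: UGG -> V; peptide=LYLAYV
pos 18: GCG -> Y; peptide=LYLAYVY
pos 21: AGU -> I; peptide=LYLAYVYI
pos 24: CGA -> C; peptide=LYLAYVYIC
pos 27: GCC -> T; peptide=LYLAYVYICT
pos 30: AUC -> W; peptide=LYLAYVYICTW
pos 33: UAA -> STOP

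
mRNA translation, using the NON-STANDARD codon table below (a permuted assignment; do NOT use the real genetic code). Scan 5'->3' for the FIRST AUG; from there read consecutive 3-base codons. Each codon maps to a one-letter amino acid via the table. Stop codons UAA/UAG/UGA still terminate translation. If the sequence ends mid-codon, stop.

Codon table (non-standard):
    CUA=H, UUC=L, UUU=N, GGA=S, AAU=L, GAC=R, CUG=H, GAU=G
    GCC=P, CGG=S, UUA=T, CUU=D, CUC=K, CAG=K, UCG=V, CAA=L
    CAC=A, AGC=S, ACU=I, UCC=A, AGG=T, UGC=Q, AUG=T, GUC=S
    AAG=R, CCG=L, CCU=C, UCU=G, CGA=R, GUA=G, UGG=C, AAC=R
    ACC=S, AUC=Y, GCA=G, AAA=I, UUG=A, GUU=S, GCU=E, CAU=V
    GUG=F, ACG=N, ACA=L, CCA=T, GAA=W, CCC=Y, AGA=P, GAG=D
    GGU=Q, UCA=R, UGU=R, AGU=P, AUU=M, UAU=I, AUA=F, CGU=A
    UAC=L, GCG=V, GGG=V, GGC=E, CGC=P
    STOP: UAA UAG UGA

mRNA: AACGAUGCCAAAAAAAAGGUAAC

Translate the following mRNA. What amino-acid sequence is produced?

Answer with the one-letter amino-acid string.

Answer: TTIIT

Derivation:
start AUG at pos 4
pos 4: AUG -> T; peptide=T
pos 7: CCA -> T; peptide=TT
pos 10: AAA -> I; peptide=TTI
pos 13: AAA -> I; peptide=TTII
pos 16: AGG -> T; peptide=TTIIT
pos 19: UAA -> STOP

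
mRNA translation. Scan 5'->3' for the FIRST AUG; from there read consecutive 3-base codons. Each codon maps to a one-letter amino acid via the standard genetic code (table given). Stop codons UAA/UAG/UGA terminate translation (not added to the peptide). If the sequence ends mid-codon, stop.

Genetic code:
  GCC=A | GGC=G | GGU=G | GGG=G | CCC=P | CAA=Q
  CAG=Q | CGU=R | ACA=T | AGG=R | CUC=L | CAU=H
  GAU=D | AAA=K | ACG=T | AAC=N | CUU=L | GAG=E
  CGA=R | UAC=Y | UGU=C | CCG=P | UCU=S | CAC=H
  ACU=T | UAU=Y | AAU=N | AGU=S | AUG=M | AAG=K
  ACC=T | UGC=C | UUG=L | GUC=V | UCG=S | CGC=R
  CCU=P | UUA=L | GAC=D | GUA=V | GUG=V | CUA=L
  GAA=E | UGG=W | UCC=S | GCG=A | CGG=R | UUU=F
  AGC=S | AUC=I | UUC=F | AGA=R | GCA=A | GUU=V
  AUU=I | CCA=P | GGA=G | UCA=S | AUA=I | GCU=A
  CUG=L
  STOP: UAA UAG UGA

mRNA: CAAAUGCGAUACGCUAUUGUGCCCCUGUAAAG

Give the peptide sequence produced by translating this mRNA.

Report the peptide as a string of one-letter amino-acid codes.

Answer: MRYAIVPL

Derivation:
start AUG at pos 3
pos 3: AUG -> M; peptide=M
pos 6: CGA -> R; peptide=MR
pos 9: UAC -> Y; peptide=MRY
pos 12: GCU -> A; peptide=MRYA
pos 15: AUU -> I; peptide=MRYAI
pos 18: GUG -> V; peptide=MRYAIV
pos 21: CCC -> P; peptide=MRYAIVP
pos 24: CUG -> L; peptide=MRYAIVPL
pos 27: UAA -> STOP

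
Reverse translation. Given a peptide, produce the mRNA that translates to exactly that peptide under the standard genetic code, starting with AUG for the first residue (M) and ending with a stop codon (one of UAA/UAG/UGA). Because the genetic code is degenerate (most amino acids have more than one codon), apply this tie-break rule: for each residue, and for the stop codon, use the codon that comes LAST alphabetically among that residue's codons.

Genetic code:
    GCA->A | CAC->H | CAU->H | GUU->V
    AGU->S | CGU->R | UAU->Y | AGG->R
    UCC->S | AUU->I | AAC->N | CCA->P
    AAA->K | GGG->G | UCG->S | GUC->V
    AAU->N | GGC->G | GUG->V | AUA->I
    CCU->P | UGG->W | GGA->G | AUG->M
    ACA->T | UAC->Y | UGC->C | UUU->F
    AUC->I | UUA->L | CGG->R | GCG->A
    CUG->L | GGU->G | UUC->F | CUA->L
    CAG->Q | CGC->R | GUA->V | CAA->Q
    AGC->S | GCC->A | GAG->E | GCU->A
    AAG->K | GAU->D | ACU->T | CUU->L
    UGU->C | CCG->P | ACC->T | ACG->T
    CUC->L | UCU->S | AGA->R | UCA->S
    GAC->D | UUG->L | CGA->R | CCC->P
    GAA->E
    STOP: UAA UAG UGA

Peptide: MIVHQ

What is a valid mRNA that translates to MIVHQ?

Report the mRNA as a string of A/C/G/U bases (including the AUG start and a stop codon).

residue 1: M -> AUG (start codon)
residue 2: I codons sorted = AUA,AUC,AUU -> pick last = AUU
residue 3: V codons sorted = GUA,GUC,GUG,GUU -> pick last = GUU
residue 4: H codons sorted = CAC,CAU -> pick last = CAU
residue 5: Q codons sorted = CAA,CAG -> pick last = CAG
terminator: stop codons sorted = UAA,UAG,UGA -> pick last = UGA

Answer: mRNA: AUGAUUGUUCAUCAGUGA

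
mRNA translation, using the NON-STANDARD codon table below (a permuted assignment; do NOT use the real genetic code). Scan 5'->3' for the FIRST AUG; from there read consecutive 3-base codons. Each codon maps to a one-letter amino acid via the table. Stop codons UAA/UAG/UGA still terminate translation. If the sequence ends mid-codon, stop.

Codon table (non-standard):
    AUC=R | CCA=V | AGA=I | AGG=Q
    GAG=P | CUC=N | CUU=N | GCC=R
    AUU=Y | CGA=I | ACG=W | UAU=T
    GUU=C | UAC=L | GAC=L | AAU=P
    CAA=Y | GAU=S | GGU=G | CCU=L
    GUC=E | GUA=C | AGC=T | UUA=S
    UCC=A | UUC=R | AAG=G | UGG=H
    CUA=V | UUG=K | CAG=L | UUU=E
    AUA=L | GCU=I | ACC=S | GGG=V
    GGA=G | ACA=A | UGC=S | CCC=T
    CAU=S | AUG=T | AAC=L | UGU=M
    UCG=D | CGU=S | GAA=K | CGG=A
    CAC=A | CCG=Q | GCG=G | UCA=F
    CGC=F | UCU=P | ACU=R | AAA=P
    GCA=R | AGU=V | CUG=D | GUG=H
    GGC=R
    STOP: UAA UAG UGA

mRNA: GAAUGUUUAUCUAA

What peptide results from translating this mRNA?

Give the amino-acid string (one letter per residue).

Answer: TER

Derivation:
start AUG at pos 2
pos 2: AUG -> T; peptide=T
pos 5: UUU -> E; peptide=TE
pos 8: AUC -> R; peptide=TER
pos 11: UAA -> STOP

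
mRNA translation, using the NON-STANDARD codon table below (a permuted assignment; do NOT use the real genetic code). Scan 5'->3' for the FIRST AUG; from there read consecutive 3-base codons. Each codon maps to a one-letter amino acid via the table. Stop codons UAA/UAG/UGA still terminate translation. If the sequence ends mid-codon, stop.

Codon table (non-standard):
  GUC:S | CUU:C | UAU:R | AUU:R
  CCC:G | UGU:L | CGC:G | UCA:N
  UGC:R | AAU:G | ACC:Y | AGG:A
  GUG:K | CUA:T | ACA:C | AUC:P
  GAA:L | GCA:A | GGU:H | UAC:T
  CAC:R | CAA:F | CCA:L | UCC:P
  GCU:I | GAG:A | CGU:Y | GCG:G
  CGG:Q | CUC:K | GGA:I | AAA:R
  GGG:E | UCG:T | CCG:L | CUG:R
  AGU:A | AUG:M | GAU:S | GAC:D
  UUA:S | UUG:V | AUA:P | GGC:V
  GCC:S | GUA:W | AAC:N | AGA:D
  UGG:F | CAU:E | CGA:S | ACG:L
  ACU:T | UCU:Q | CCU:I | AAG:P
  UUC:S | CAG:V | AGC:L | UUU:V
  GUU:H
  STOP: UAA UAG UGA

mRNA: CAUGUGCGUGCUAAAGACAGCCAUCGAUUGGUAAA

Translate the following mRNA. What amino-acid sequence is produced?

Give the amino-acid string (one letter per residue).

start AUG at pos 1
pos 1: AUG -> M; peptide=M
pos 4: UGC -> R; peptide=MR
pos 7: GUG -> K; peptide=MRK
pos 10: CUA -> T; peptide=MRKT
pos 13: AAG -> P; peptide=MRKTP
pos 16: ACA -> C; peptide=MRKTPC
pos 19: GCC -> S; peptide=MRKTPCS
pos 22: AUC -> P; peptide=MRKTPCSP
pos 25: GAU -> S; peptide=MRKTPCSPS
pos 28: UGG -> F; peptide=MRKTPCSPSF
pos 31: UAA -> STOP

Answer: MRKTPCSPSF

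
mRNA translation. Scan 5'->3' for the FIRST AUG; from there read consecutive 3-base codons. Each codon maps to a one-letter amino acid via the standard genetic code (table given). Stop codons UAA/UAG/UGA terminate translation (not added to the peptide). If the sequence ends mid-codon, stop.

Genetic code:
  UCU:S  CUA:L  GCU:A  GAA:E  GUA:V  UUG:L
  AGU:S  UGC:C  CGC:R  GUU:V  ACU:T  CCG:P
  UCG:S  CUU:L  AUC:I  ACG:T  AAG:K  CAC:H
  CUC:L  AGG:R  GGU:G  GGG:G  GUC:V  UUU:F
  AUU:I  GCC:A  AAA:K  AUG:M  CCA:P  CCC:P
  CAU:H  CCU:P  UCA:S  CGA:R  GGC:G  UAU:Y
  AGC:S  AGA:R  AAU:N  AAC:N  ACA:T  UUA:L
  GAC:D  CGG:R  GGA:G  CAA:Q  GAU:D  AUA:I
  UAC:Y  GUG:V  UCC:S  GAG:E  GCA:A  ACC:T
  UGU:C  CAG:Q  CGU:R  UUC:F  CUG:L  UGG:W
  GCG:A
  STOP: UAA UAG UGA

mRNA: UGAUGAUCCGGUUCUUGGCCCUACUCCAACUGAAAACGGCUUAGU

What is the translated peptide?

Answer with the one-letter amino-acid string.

Answer: MIRFLALLQLKTA

Derivation:
start AUG at pos 2
pos 2: AUG -> M; peptide=M
pos 5: AUC -> I; peptide=MI
pos 8: CGG -> R; peptide=MIR
pos 11: UUC -> F; peptide=MIRF
pos 14: UUG -> L; peptide=MIRFL
pos 17: GCC -> A; peptide=MIRFLA
pos 20: CUA -> L; peptide=MIRFLAL
pos 23: CUC -> L; peptide=MIRFLALL
pos 26: CAA -> Q; peptide=MIRFLALLQ
pos 29: CUG -> L; peptide=MIRFLALLQL
pos 32: AAA -> K; peptide=MIRFLALLQLK
pos 35: ACG -> T; peptide=MIRFLALLQLKT
pos 38: GCU -> A; peptide=MIRFLALLQLKTA
pos 41: UAG -> STOP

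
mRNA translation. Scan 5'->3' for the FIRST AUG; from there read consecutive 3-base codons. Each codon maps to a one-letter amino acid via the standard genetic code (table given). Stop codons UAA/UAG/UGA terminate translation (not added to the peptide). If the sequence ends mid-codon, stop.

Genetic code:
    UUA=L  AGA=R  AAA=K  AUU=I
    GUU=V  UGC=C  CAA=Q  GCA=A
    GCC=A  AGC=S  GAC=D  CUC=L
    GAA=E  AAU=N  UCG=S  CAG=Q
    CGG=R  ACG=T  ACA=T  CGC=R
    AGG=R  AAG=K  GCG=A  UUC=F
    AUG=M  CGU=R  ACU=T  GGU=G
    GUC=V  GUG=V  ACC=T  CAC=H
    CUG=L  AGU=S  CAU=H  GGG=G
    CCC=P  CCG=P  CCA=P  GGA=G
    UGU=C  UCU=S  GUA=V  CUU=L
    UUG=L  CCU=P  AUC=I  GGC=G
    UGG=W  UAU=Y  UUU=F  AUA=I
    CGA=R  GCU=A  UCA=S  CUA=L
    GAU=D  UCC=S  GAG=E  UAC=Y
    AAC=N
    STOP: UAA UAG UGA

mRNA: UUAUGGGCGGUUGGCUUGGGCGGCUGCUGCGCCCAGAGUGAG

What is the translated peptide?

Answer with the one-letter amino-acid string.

Answer: MGGWLGRLLRPE

Derivation:
start AUG at pos 2
pos 2: AUG -> M; peptide=M
pos 5: GGC -> G; peptide=MG
pos 8: GGU -> G; peptide=MGG
pos 11: UGG -> W; peptide=MGGW
pos 14: CUU -> L; peptide=MGGWL
pos 17: GGG -> G; peptide=MGGWLG
pos 20: CGG -> R; peptide=MGGWLGR
pos 23: CUG -> L; peptide=MGGWLGRL
pos 26: CUG -> L; peptide=MGGWLGRLL
pos 29: CGC -> R; peptide=MGGWLGRLLR
pos 32: CCA -> P; peptide=MGGWLGRLLRP
pos 35: GAG -> E; peptide=MGGWLGRLLRPE
pos 38: UGA -> STOP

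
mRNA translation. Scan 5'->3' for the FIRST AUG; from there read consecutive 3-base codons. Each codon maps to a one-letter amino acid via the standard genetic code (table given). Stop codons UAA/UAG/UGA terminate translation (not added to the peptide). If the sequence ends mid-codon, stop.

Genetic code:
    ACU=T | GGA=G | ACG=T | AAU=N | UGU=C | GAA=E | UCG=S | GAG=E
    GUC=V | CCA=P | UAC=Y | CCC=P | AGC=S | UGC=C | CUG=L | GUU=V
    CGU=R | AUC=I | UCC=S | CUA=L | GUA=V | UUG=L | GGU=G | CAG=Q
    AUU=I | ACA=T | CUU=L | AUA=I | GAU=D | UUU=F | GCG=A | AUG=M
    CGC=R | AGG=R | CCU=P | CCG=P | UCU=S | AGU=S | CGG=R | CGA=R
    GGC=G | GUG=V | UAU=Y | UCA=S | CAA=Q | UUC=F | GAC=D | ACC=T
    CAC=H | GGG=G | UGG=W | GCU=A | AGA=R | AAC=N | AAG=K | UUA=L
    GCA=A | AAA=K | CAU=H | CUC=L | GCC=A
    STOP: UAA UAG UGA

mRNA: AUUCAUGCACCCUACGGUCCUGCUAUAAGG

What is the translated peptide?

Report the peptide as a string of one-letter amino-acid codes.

Answer: MHPTVLL

Derivation:
start AUG at pos 4
pos 4: AUG -> M; peptide=M
pos 7: CAC -> H; peptide=MH
pos 10: CCU -> P; peptide=MHP
pos 13: ACG -> T; peptide=MHPT
pos 16: GUC -> V; peptide=MHPTV
pos 19: CUG -> L; peptide=MHPTVL
pos 22: CUA -> L; peptide=MHPTVLL
pos 25: UAA -> STOP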